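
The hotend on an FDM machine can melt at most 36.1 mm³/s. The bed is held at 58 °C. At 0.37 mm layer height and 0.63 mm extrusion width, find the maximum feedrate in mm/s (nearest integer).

Extrusion cross-section = 0.37 × 0.63, so 0.2331 mm².
Max speed = 36.1 / 0.2331 = 154.87 ≈ 155 mm/s.

155 mm/s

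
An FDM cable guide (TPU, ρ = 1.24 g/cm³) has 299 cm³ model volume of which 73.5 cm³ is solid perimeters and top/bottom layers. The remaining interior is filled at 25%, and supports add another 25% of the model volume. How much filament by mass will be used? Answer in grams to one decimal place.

Volume inside the shell = 299 − 73.5, so 225.5 cm³.
Infill deposited = 0.25 × 225.5 = 56.375 cm³.
Support = 0.25 × 299, so 74.75 cm³.
Deposited volume: 73.5 + 56.375 + 74.75 → 204.625 cm³.
Mass = 204.625 × 1.24, so 253.735 g.

253.7 g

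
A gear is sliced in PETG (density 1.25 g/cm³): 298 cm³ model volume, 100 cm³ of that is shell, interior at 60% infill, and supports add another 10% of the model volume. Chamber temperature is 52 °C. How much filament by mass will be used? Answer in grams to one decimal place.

310.8 g

Infill region = 298 − 100, so 198 cm³.
Infill deposited = 0.60 × 198 = 118.8 cm³.
Support: 0.10 × 298 → 29.8 cm³.
Total extruded = 100 + 118.8 + 29.8 = 248.6 cm³.
Mass: 248.6 × 1.25 → 310.75 g.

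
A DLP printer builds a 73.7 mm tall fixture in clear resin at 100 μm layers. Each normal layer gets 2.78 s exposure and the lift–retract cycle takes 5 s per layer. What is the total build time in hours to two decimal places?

1.59 hours

Layers = ⌈73.7/0.1⌉ = 737.
Each layer takes: 2.78 + 5 → 7.78 s.
Build time: 737 × 7.78 s = 5733.86 s, i.e. 1.59 hours.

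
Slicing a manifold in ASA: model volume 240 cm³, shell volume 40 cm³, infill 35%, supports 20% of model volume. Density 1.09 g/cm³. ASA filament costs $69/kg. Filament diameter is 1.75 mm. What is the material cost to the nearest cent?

$11.88

Volume inside the shell = 240 − 40 = 200 cm³.
Infill deposited: 0.35 × 200 → 70 cm³.
Support = 0.20 × 240 = 48 cm³.
Total printed volume = 40 + 70 + 48 = 158 cm³.
Mass: 158 × 1.09 → 172.22 g.
Cost = 172.22 g / 1000 × $69/kg = $11.88.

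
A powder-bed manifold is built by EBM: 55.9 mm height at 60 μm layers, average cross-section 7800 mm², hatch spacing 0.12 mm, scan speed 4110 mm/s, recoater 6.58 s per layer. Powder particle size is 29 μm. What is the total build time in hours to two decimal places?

Layer count = ceil(55.9 / 0.06) = 932.
Hatch length per layer = 7800 / 0.12 = 65000 mm.
Per-layer scan time = 65000 / 4110, so 15.8151 s.
Layer cycle = 15.8151 + 6.58 = 22.3951 s.
Total: 932 × 22.3951 s = 20872.2332 s → 5.80 hours.

5.80 hours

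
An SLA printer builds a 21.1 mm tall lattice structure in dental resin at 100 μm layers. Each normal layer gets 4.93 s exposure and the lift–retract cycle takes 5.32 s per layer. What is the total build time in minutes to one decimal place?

36.0 minutes

Layers = ⌈21.1/0.1⌉ = 211.
Per-layer time = 4.93 + 5.32, so 10.25 s.
Total = 211 × 10.25 = 2162.75 s = 36.0 minutes.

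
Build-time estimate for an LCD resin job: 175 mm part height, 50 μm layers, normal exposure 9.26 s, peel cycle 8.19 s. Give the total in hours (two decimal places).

16.97 hours

Layer count = ceil(175 / 0.05) = 3500.
Per-layer time = 9.26 + 8.19 = 17.45 s.
Build time: 3500 × 17.45 s = 61075 s, i.e. 16.97 hours.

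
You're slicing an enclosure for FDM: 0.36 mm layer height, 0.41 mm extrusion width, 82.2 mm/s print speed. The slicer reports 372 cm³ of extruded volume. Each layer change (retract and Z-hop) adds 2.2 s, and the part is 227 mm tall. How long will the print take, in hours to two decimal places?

8.90 hours

Line area: 0.36 × 0.41 → 0.1476 mm².
Total extruded path = 372000/0.1476 = 2520325.2 mm.
Extrusion time = 2520325.2 / 82.2 = 30660.9 s.
Layers = ⌈227/0.36⌉ = 631.
Layer-change overhead: 631 × 2.2 → 1388.2 s.
Altogether 30660.9 + 1388.2 = 32049.1 s, i.e. 8.90 hours.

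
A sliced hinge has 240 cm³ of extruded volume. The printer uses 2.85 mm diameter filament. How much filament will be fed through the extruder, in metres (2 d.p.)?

37.62 m

Filament cross-section = π × (2.85/2)² = 6.3794 mm².
Length = 240 cm³ / 6.3794 mm² = 240000 / 6.3794 = 37621.09 mm = 37.62 m.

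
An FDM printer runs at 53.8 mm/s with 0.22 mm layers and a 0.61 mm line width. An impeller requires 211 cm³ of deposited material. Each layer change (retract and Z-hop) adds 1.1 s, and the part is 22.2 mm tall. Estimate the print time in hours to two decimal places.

Extrusion cross-section = 0.22 × 0.61 = 0.1342 mm².
Path length: 211000 mm³ / 0.1342 mm² → 1572280.2 mm.
Extrusion time = 1572280.2 / 53.8, so 29224.5 s.
Layer count = ceil(22.2 / 0.22) = 101.
Layer-change overhead: 101 × 1.1 → 111.1 s.
Total = 29224.5 + 111.1 = 29335.6 s = 8.15 hours.

8.15 hours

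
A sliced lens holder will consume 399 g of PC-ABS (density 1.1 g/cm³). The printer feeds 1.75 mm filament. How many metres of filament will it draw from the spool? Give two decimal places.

150.80 m

Volume = 399 g / 1.1 g·cm⁻³ = 362.7273 cm³ = 362727.3 mm³.
Cross-section of 1.75 mm filament: π·(1.75/2)² = 2.4053 mm².
Length = 362727.3 / 2.4053 = 150803.35 mm = 150.80 m.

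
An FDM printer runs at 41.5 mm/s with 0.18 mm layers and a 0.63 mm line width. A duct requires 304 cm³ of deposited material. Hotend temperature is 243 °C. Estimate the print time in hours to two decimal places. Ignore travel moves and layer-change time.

Line area = 0.18 × 0.63 = 0.1134 mm².
Total extruded path = 304000/0.1134 = 2680776 mm.
Extrusion time = 2680776 / 41.5, so 64597 s.
Converting: 64597 s = 17.94 hours.

17.94 hours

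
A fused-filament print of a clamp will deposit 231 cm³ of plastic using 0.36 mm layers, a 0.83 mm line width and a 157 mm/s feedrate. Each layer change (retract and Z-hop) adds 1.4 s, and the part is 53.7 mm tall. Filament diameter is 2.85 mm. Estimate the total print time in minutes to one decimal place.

Bead cross-section = 0.36 × 0.83 = 0.2988 mm².
Toolpath length = 231 cm³ / 0.2988 mm² = 231000 / 0.2988 = 773092.4 mm.
Time extruding: 773092.4 / 157 → 4924.2 s.
Layers = ⌈53.7/0.36⌉ = 150.
Non-print overhead: 150 × 1.4 → 210 s.
Total = 4924.2 + 210 = 5134.2 s = 85.6 minutes.

85.6 minutes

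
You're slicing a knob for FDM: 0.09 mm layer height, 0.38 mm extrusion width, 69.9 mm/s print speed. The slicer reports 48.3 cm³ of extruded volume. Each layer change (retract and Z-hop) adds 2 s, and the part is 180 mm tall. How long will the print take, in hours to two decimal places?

6.72 hours

Bead cross-section = 0.09 × 0.38, so 0.0342 mm².
Toolpath length = 48.3 cm³ / 0.0342 mm² = 48300 / 0.0342 = 1412280.7 mm.
Extrusion time = 1412280.7 / 69.9, so 20204.3 s.
Layers = ⌈180/0.09⌉ = 2000.
Non-print overhead = 2000 × 2, so 4000 s.
Total = 20204.3 + 4000 = 24204.3 s = 6.72 hours.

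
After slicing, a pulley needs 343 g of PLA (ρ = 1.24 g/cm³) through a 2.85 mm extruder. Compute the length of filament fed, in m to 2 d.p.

43.36 m

Volume = 343 g / 1.24 g·cm⁻³ = 276.6129 cm³ = 276612.9 mm³.
A = π r² = π × 1.425² = 6.3794 mm².
Length = 276612.9 / 6.3794 = 43360.33 mm = 43.36 m.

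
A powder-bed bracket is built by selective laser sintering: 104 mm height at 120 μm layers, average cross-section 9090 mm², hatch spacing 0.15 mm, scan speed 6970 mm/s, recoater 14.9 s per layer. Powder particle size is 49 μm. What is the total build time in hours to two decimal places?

5.68 hours

Layers = ⌈104/0.12⌉ = 867.
Scan path per layer: 9090 / 0.15 → 60600 mm.
Scan time per layer = 60600 / 6970, so 8.6944 s.
Time per layer: 8.6944 + 14.9 → 23.5944 s.
Total: 867 × 23.5944 s = 20456.3448 s → 5.68 hours.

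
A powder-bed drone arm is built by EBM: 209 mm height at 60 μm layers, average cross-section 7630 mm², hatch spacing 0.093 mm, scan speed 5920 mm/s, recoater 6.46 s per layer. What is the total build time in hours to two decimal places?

Layers = ⌈209/0.06⌉ = 3484.
Scan path per layer = 7630 / 0.093, so 82043 mm.
Beam time per layer = 82043 / 5920 = 13.8586 s.
Layer cycle = 13.8586 + 6.46, so 20.3186 s.
Total: 3484 × 20.3186 s = 70790.0024 s → 19.66 hours.

19.66 hours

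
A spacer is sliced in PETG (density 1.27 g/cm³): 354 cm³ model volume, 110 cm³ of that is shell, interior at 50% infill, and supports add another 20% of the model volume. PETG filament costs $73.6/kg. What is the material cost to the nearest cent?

$28.30

Volume inside the shell = 354 − 110, so 244 cm³.
Deposited infill = 0.50 × 244 = 122 cm³.
Support = 0.20 × 354, so 70.8 cm³.
Deposited volume = 110 + 122 + 70.8 = 302.8 cm³.
Mass = 302.8 × 1.27 = 384.556 g.
Cost = 384.556 g / 1000 × $73.6/kg = $28.30.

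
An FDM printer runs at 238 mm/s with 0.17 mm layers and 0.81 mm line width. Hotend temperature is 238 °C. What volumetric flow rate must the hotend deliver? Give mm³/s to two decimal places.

A = 0.17 × 0.81, so 0.1377 mm².
Volumetric flow = 238 × 0.1377 = 32.77 mm³/s.

32.77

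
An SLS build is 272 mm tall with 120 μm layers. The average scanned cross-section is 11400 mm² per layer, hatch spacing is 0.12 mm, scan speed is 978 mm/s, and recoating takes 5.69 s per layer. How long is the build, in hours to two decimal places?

64.75 hours

Layer count = ceil(272 / 0.12) = 2267.
Per-layer scan distance: 11400 / 0.12 → 95000 mm.
Laser time per layer = 95000 / 978, so 97.137 s.
Time per layer = 97.137 + 5.69, so 102.827 s.
Total: 2267 × 102.827 s = 233108.809 s → 64.75 hours.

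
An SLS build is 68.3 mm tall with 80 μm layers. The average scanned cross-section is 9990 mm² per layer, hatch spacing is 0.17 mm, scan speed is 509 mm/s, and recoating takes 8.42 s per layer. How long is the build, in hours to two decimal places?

Layers = ⌈68.3/0.08⌉ = 854.
Hatch length per layer: 9990 / 0.17 → 58764.7 mm.
Scan time per layer: 58764.7 / 509 → 115.4513 s.
Time per layer = 115.4513 + 8.42 = 123.8713 s.
Build time = 854 × 123.8713 = 105786.0902 s = 29.39 hours.

29.39 hours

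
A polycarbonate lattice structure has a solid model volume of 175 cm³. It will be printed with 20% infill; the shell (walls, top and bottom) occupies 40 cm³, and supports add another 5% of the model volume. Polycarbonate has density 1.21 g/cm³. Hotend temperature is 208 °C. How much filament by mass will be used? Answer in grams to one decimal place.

91.7 g

Infill region = 175 − 40 = 135 cm³.
Infill volume = 0.20 × 135, so 27 cm³.
Support: 0.05 × 175 → 8.75 cm³.
Deposited volume = 40 + 27 + 8.75 = 75.75 cm³.
Mass = 75.75 × 1.21, so 91.6575 g.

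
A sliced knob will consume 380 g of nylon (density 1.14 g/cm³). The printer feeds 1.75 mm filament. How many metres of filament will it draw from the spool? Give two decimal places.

Volume = 380 g / 1.14 g·cm⁻³ = 333.3333 cm³ = 333333.3 mm³.
Filament cross-section = π × (1.75/2)² = 2.4053 mm².
Length = 333333.3 / 2.4053 = 138582.84 mm = 138.58 m.

138.58 m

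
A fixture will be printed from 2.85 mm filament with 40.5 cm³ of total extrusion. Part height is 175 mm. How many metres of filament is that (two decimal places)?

6.35 m

Filament cross-section = π × (2.85/2)² = 6.3794 mm².
L = 40500 mm³ / 6.3794 mm² = 6348.56 mm, i.e. 6.35 m.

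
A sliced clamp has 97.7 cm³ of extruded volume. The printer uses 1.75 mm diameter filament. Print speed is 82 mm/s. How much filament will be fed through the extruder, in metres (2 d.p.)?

A = π r² = π × 0.875² = 2.4053 mm².
L = 97700 mm³ / 2.4053 mm² = 40618.63 mm, i.e. 40.62 m.

40.62 m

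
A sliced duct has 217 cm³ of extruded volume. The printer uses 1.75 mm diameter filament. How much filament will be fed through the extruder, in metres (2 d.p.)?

Cross-section of 1.75 mm filament: π·(1.75/2)² = 2.4053 mm².
L = 217000 mm³ / 2.4053 mm² = 90217.44 mm, i.e. 90.22 m.

90.22 m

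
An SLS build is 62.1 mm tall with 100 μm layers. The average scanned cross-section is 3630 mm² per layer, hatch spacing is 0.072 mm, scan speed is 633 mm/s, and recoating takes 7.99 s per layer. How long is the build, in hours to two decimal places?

15.12 hours

Number of layers: 62.1 / 0.1 → 621 (rounded up).
Scan path per layer = 3630 / 0.072, so 50416.7 mm.
Scan time per layer: 50416.7 / 633 → 79.6472 s.
Layer cycle = 79.6472 + 7.99 = 87.6372 s.
621 layers × 87.6372 s/layer = 54422.7012 s, i.e. 15.12 hours.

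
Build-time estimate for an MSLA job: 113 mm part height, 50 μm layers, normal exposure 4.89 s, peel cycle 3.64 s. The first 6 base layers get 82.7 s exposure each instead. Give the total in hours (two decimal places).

Layers = ⌈113/0.05⌉ = 2260.
Burn-in layers: 6 × (82.7 + 3.64) → 518.04 s.
Regular layers = 2254 × (4.89 + 3.64), so 19226.62 s.
Sum: 518.04 + 19226.62 = 19744.66 s → 5.48 hours.

5.48 hours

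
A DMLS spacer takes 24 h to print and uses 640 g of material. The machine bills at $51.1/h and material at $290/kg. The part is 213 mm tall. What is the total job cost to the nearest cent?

$1412.00

Machine-time cost = 51.1 × 24, so $1226.40.
Material cost = 290 × 640/1000 = $185.60.
Total = 1226.40 + 185.60 = $1412.00.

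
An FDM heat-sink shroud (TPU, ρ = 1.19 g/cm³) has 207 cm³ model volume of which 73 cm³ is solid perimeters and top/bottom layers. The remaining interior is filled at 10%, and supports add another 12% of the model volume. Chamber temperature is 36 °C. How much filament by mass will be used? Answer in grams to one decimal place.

Interior volume: 207 − 73 → 134 cm³.
Deposited infill = 0.10 × 134 = 13.4 cm³.
Support: 0.12 × 207 → 24.84 cm³.
Total printed volume = 73 + 13.4 + 24.84 = 111.24 cm³.
Mass: 111.24 × 1.19 → 132.3756 g.

132.4 g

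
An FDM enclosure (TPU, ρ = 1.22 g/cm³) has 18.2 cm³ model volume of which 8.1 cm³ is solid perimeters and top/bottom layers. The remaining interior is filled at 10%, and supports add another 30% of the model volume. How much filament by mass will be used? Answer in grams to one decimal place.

17.8 g

Interior volume: 18.2 − 8.1 → 10.1 cm³.
Infill deposited: 0.10 × 10.1 → 1.01 cm³.
Support = 0.30 × 18.2 = 5.46 cm³.
Total extruded = 8.1 + 1.01 + 5.46 = 14.57 cm³.
Mass = 14.57 × 1.22, so 17.7754 g.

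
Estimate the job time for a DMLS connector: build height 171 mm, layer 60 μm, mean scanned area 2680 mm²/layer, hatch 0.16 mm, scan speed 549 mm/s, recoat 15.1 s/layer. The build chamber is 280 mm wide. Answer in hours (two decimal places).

Layers = ⌈171/0.06⌉ = 2850.
Scan path per layer: 2680 / 0.16 → 16750 mm.
Laser time per layer: 16750 / 549 → 30.51 s.
Layer cycle = 30.51 + 15.1, so 45.61 s.
Build time = 2850 × 45.61 = 129988.5 s = 36.11 hours.

36.11 hours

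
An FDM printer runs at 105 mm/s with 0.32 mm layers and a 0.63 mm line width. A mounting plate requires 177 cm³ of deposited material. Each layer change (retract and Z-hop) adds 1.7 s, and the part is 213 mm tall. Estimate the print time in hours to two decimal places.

Bead cross-section = 0.32 × 0.63, so 0.2016 mm².
Path length: 177000 mm³ / 0.2016 mm² → 877976.2 mm.
Extrusion time = 877976.2 / 105 = 8361.7 s.
Layer count = ceil(213 / 0.32) = 666.
Layer-change overhead = 666 × 1.7, so 1132.2 s.
Total = 8361.7 + 1132.2 = 9493.9 s = 2.64 hours.

2.64 hours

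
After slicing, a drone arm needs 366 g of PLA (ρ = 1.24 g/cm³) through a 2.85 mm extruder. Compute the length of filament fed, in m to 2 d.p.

Volume = 366 g / 1.24 g·cm⁻³ = 295.1613 cm³ = 295161.3 mm³.
Cross-section of 2.85 mm filament: π·(2.85/2)² = 6.3794 mm².
L = V/A = 295161.3/6.3794 = 46267.88 mm → 46.27 m.

46.27 m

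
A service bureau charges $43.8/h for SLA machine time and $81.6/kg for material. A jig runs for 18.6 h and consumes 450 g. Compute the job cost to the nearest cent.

$851.40

Machine-time cost: 43.8 × 18.6 → $814.68.
Material cost = 81.6 × 450/1000, so $36.72.
Job cost: 814.68 + 36.72 = $851.40.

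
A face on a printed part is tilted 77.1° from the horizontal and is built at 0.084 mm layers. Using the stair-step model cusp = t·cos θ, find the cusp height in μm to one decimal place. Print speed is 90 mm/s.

cos(77.1°) = 0.2233, so cusp = 0.084 × 0.2233 = 0.018757 mm → 18.8 μm.

18.8 μm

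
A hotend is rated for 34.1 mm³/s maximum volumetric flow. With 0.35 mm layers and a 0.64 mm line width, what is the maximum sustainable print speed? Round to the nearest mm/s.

152 mm/s

A: 0.35 × 0.64 → 0.224 mm².
v_max = Q/A = 34.1/0.224 = 152.23 mm/s → 152 mm/s.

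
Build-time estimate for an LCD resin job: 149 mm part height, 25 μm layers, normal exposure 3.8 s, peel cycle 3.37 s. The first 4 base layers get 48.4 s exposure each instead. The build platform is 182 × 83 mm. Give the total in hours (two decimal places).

Layers = ⌈149/0.025⌉ = 5960.
Base layers = 4 × (48.4 + 3.37), so 207.08 s.
Regular layers = 5956 × (3.8 + 3.37), so 42704.52 s.
Sum: 207.08 + 42704.52 = 42911.6 s → 11.92 hours.

11.92 hours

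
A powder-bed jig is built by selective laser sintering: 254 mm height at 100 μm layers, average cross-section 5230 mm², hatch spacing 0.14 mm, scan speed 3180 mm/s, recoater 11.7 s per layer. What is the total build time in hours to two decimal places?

Layer count = ceil(254 / 0.1) = 2540.
Scan path per layer = 5230 / 0.14, so 37357.1 mm.
Per-layer scan time = 37357.1 / 3180 = 11.7475 s.
Time per layer: 11.7475 + 11.7 → 23.4475 s.
Total: 2540 × 23.4475 s = 59556.65 s → 16.54 hours.

16.54 hours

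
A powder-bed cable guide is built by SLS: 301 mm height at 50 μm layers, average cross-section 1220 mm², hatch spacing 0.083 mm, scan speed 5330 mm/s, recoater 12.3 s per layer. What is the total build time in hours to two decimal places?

Number of layers: 301 / 0.05 → 6020 (rounded up).
Scan path per layer = 1220 / 0.083, so 14698.8 mm.
Scan time per layer = 14698.8 / 5330 = 2.7577 s.
Layer cycle: 2.7577 + 12.3 → 15.0577 s.
Build time = 6020 × 15.0577 = 90647.354 s = 25.18 hours.

25.18 hours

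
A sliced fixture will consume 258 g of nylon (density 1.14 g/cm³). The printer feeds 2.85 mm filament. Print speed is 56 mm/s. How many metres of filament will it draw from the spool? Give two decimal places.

Extruded volume: 258/1.14 = 226.3158 cm³ (226315.8 mm³).
Filament cross-section = π × (2.85/2)² = 6.3794 mm².
Length = 226315.8 / 6.3794 = 35476.03 mm = 35.48 m.

35.48 m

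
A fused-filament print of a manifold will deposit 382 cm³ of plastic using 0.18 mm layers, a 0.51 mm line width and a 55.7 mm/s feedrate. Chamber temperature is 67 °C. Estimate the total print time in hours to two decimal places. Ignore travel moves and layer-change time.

Bead cross-section = 0.18 × 0.51 = 0.0918 mm².
Toolpath length = 382 cm³ / 0.0918 mm² = 382000 / 0.0918 = 4161220 mm.
Print-move time: 4161220 / 55.7 → 74707.7 s.
74707.7 s = 20.75 hours.

20.75 hours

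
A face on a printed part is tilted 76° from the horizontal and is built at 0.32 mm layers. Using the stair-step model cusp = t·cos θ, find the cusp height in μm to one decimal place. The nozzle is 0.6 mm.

cos(76°) = 0.2419, so cusp = 0.32 × 0.2419 = 0.077408 mm → 77.4 μm.

77.4 μm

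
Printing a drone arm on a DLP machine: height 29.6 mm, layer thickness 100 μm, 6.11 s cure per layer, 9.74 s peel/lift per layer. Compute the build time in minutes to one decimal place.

78.2 minutes

Layers = ⌈29.6/0.1⌉ = 296.
Cycle time = 6.11 + 9.74, so 15.85 s.
Total = 296 × 15.85 = 4691.6 s = 78.2 minutes.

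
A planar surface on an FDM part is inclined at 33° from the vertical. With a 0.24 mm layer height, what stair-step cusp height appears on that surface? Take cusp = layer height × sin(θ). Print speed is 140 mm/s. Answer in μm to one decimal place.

sin(33°) = 0.5446, so cusp = 0.24 × 0.5446 = 0.130704 mm → 130.7 μm.

130.7 μm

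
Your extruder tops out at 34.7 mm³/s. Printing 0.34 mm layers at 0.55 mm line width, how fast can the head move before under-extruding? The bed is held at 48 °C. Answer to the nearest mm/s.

A: 0.34 × 0.55 → 0.187 mm².
v_max = Q/A = 34.7/0.187 = 185.56 mm/s → 186 mm/s.

186 mm/s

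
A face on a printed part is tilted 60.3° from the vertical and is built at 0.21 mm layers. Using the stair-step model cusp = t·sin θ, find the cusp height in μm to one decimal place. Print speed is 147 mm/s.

sin(60.3°) = 0.8686, so cusp = 0.21 × 0.8686 = 0.182406 mm → 182.4 μm.

182.4 μm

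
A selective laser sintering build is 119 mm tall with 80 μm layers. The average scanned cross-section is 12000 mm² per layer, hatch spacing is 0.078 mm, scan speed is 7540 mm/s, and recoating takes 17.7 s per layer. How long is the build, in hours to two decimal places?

Layer count = ceil(119 / 0.08) = 1488.
Scan path per layer = 12000 / 0.078, so 153846.2 mm.
Laser time per layer = 153846.2 / 7540, so 20.404 s.
Layer cycle: 20.404 + 17.7 → 38.104 s.
1488 layers × 38.104 s/layer = 56698.752 s, i.e. 15.75 hours.

15.75 hours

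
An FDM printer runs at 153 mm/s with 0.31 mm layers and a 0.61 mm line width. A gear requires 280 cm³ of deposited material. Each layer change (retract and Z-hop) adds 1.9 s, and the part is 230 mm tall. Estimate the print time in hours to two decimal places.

Line area: 0.31 × 0.61 → 0.1891 mm².
Path length: 280000 mm³ / 0.1891 mm² → 1480698 mm.
Print-move time = 1480698 / 153, so 9677.8 s.
Layers = ⌈230/0.31⌉ = 742.
Layer-change overhead = 742 × 1.9, so 1409.8 s.
Altogether 9677.8 + 1409.8 = 11087.6 s, i.e. 3.08 hours.

3.08 hours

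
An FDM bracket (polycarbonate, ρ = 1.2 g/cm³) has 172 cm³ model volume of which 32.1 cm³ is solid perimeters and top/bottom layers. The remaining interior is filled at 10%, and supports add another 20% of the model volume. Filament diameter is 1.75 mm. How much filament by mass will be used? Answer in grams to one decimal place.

96.6 g

Infill region = 172 − 32.1, so 139.9 cm³.
Deposited infill = 0.10 × 139.9 = 13.99 cm³.
Support = 0.20 × 172 = 34.4 cm³.
Deposited volume = 32.1 + 13.99 + 34.4, so 80.49 cm³.
Mass: 80.49 × 1.2 → 96.588 g.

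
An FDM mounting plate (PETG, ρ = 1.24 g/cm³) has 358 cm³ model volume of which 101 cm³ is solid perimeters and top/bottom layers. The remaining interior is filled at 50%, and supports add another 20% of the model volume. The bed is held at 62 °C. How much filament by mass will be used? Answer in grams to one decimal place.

Interior volume = 358 − 101 = 257 cm³.
Infill deposited = 0.50 × 257 = 128.5 cm³.
Support: 0.20 × 358 → 71.6 cm³.
Total printed volume = 101 + 128.5 + 71.6 = 301.1 cm³.
Mass: 301.1 × 1.24 → 373.364 g.

373.4 g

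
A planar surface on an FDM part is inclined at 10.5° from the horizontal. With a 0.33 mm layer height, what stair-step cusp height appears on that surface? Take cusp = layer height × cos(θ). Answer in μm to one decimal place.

h_c = t·cos θ = 0.33 × 0.9833 = 0.324489 mm (324.5 μm).

324.5 μm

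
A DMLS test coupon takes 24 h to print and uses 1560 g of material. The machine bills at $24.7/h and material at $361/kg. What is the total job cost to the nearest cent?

Machine-time cost = 24.7 × 24 = $592.80.
Material charge = 361 × 1560/1000, so $563.16.
Job cost: 592.80 + 563.16 = $1155.96.

$1155.96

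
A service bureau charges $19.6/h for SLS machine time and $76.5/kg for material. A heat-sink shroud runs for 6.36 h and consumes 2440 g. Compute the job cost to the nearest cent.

$311.32

Time charge: 19.6 × 6.36 → $124.656.
Feedstock cost: 76.5 × 2440/1000 → $186.66.
Job cost: 124.656 + 186.66 = 311.316 ≈ $311.32.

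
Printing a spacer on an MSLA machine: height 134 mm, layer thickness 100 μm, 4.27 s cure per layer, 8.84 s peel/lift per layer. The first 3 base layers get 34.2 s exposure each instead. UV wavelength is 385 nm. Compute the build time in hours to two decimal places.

4.90 hours

Number of layers: 134 / 0.1 → 1340 (rounded up).
Burn-in layers = 3 × (34.2 + 8.84) = 129.12 s.
Regular layers: 1337 × (4.27 + 8.84) → 17528.07 s.
Sum: 129.12 + 17528.07 = 17657.19 s → 4.90 hours.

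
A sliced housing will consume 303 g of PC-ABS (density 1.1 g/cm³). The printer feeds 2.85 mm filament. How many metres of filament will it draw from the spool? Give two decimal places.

43.18 m

Volume = 303 g / 1.1 g·cm⁻³ = 275.4545 cm³ = 275454.5 mm³.
Cross-section of 2.85 mm filament: π·(2.85/2)² = 6.3794 mm².
Length = 275454.5 / 6.3794 = 43178.75 mm = 43.18 m.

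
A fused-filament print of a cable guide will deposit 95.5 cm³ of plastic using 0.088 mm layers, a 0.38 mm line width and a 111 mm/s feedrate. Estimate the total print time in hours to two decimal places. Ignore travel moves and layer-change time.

Extrusion cross-section: 0.088 × 0.38 → 0.03344 mm².
Total extruded path = 95500/0.03344 = 2855861.2 mm.
Time extruding = 2855861.2 / 111 = 25728.5 s.
In the requested units: 25728.5 s = 7.15 hours.

7.15 hours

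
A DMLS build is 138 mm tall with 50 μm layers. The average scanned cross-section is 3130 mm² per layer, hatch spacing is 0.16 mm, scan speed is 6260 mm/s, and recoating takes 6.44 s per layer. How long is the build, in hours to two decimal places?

Number of layers: 138 / 0.05 → 2760 (rounded up).
Per-layer scan distance = 3130 / 0.16, so 19562.5 mm.
Per-layer scan time = 19562.5 / 6260 = 3.125 s.
Time per layer = 3.125 + 6.44, so 9.565 s.
Build time = 2760 × 9.565 = 26399.4 s = 7.33 hours.

7.33 hours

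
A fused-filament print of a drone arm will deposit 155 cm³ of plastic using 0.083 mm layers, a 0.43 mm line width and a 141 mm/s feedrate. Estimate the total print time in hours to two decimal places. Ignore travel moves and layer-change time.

Line area: 0.083 × 0.43 → 0.03569 mm².
Total extruded path = 155000/0.03569 = 4342953.2 mm.
Extrusion time = 4342953.2 / 141, so 30801.1 s.
That's 30801.1 s → 8.56 hours.

8.56 hours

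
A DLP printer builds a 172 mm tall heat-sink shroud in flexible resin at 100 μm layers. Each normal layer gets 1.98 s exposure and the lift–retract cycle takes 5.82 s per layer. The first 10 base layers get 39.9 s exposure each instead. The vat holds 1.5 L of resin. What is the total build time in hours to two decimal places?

Layer count = ceil(172 / 0.1) = 1720.
Bottom layers = 10 × (39.9 + 5.82) = 457.2 s.
Normal layers: 1710 × (1.98 + 5.82) → 13338 s.
Sum: 457.2 + 13338 = 13795.2 s → 3.83 hours.

3.83 hours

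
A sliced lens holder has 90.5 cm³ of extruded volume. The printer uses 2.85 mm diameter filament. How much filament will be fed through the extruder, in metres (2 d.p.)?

A = π r² = π × 1.425² = 6.3794 mm².
L = 90500 mm³ / 6.3794 mm² = 14186.29 mm, i.e. 14.19 m.

14.19 m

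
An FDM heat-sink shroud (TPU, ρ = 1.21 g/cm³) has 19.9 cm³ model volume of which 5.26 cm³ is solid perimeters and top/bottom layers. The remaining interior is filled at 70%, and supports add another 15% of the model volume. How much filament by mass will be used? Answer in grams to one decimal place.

Interior volume: 19.9 − 5.26 → 14.64 cm³.
Deposited infill = 0.70 × 14.64 = 10.248 cm³.
Support: 0.15 × 19.9 → 2.985 cm³.
Total printed volume = 5.26 + 10.248 + 2.985 = 18.493 cm³.
Mass: 18.493 × 1.21 → 22.37653 g.

22.4 g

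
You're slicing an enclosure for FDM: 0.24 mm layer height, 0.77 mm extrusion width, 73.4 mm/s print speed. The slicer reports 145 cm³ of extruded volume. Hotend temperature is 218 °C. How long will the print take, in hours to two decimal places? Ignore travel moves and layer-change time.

Extrusion cross-section: 0.24 × 0.77 → 0.1848 mm².
Total extruded path = 145000/0.1848 = 784632 mm.
Extrusion time = 784632 / 73.4 = 10689.8 s.
In the requested units: 10689.8 s = 2.97 hours.

2.97 hours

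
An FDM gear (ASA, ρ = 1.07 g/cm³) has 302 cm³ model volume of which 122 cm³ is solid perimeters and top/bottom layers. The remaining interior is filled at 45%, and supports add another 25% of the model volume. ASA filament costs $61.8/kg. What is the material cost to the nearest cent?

Infill region = 302 − 122 = 180 cm³.
Deposited infill: 0.45 × 180 → 81 cm³.
Support = 0.25 × 302, so 75.5 cm³.
Total printed volume = 122 + 81 + 75.5, so 278.5 cm³.
Mass = 278.5 × 1.07 = 297.995 g.
Cost = 297.995 g / 1000 × $61.8/kg = $18.42.

$18.42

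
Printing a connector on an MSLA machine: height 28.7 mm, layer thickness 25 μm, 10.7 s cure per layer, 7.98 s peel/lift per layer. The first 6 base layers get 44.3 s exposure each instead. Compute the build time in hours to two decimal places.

Layers = ⌈28.7/0.025⌉ = 1148.
Burn-in layers = 6 × (44.3 + 7.98) = 313.68 s.
Regular layers: 1142 × (10.7 + 7.98) → 21332.56 s.
Sum: 313.68 + 21332.56 = 21646.24 s → 6.01 hours.

6.01 hours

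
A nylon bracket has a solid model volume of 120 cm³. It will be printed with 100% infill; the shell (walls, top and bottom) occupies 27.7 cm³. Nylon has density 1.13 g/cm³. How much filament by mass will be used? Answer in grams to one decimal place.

135.6 g

Volume inside the shell = 120 − 27.7, so 92.3 cm³.
Deposited infill: 1.00 × 92.3 → 92.3 cm³.
Deposited volume = 27.7 + 92.3 = 120 cm³.
Mass: 120 × 1.13 → 135.6 g.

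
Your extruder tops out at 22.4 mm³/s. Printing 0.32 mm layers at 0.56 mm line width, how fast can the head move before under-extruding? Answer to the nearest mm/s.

125 mm/s

A = 0.32 × 0.56 = 0.1792 mm².
v_max = Q/A = 22.4/0.1792 = 125.00 mm/s → 125 mm/s.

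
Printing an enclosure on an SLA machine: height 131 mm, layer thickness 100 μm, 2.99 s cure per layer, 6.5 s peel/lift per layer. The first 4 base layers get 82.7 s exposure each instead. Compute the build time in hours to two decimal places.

Layers = ⌈131/0.1⌉ = 1310.
Base layers: 4 × (82.7 + 6.5) → 356.8 s.
Normal layers = 1306 × (2.99 + 6.5) = 12393.94 s.
Total = 356.8 + 12393.94 = 12750.74 s = 3.54 hours.

3.54 hours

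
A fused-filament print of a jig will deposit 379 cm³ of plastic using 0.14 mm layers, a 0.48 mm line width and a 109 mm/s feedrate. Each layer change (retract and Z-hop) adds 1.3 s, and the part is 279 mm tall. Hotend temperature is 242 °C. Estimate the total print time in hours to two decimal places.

Line area: 0.14 × 0.48 → 0.0672 mm².
Path length: 379000 mm³ / 0.0672 mm² → 5639881 mm.
Extrusion time = 5639881 / 109 = 51742 s.
Layers = ⌈279/0.14⌉ = 1993.
Non-print overhead: 1993 × 1.3 → 2590.9 s.
Total = 51742 + 2590.9 = 54332.9 s = 15.09 hours.

15.09 hours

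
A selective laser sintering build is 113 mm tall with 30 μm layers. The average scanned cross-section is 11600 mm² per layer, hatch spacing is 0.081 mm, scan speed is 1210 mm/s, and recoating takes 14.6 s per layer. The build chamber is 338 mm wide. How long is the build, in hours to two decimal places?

Layer count = ceil(113 / 0.03) = 3767.
Per-layer scan distance = 11600 / 0.081, so 143209.9 mm.
Per-layer scan time: 143209.9 / 1210 → 118.3553 s.
Per-layer time = 118.3553 + 14.6, so 132.9553 s.
Build time = 3767 × 132.9553 = 500842.6151 s = 139.12 hours.

139.12 hours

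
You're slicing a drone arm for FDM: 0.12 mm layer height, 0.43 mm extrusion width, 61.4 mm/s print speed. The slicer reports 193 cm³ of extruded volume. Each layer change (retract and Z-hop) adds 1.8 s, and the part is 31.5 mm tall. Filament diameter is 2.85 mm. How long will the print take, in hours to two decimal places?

Bead cross-section = 0.12 × 0.43, so 0.0516 mm².
Toolpath length = 193 cm³ / 0.0516 mm² = 193000 / 0.0516 = 3740310.1 mm.
Print-move time: 3740310.1 / 61.4 → 60917.1 s.
Layer count = ceil(31.5 / 0.12) = 263.
Non-print overhead: 263 × 1.8 → 473.4 s.
Total = 60917.1 + 473.4 = 61390.5 s = 17.05 hours.

17.05 hours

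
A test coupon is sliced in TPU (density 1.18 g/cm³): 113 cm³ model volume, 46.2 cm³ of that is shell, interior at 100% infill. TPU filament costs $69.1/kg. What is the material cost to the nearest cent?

$9.21

Infill region = 113 − 46.2 = 66.8 cm³.
Infill deposited = 1.00 × 66.8, so 66.8 cm³.
Deposited volume = 46.2 + 66.8, so 113 cm³.
Mass: 113 × 1.18 → 133.34 g.
Cost = 133.34 g / 1000 × $69.1/kg = $9.21.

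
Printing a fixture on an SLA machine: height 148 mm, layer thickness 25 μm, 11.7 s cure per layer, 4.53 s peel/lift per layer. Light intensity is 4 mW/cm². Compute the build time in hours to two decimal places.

26.69 hours

Number of layers: 148 / 0.025 → 5920 (rounded up).
Each layer takes = 11.7 + 4.53 = 16.23 s.
Total = 5920 × 16.23 = 96081.6 s = 26.69 hours.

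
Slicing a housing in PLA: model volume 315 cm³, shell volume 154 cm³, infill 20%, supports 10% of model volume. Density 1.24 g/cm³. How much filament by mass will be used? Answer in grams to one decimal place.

269.9 g

Interior volume: 315 − 154 → 161 cm³.
Deposited infill: 0.20 × 161 → 32.2 cm³.
Support = 0.10 × 315 = 31.5 cm³.
Total printed volume = 154 + 32.2 + 31.5, so 217.7 cm³.
Mass = 217.7 × 1.24 = 269.948 g.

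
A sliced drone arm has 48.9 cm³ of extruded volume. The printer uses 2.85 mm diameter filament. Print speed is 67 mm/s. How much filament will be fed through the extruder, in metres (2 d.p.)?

7.67 m

Cross-section of 2.85 mm filament: π·(2.85/2)² = 6.3794 mm².
L = 48900 mm³ / 6.3794 mm² = 7665.3 mm, i.e. 7.67 m.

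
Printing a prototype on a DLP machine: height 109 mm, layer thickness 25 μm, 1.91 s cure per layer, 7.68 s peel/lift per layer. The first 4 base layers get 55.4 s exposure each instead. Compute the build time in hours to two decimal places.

11.67 hours

Number of layers: 109 / 0.025 → 4360 (rounded up).
Bottom layers: 4 × (55.4 + 7.68) → 252.32 s.
Normal layers = 4356 × (1.91 + 7.68), so 41774.04 s.
Total = 252.32 + 41774.04 = 42026.36 s = 11.67 hours.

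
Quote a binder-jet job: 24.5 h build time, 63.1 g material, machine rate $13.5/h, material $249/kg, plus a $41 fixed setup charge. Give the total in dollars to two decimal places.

$387.46

Time charge = 13.5 × 24.5 = $330.75.
Feedstock cost = 249 × 63.1/1000, so $15.7119.
Total = 330.75 + 15.7119 + 41 = 387.4619 ≈ $387.46.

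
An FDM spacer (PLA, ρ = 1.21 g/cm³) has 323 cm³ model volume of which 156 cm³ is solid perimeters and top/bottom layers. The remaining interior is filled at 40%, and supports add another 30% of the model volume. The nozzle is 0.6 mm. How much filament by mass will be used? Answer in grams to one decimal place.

Volume inside the shell: 323 − 156 → 167 cm³.
Infill deposited: 0.40 × 167 → 66.8 cm³.
Support: 0.30 × 323 → 96.9 cm³.
Deposited volume: 156 + 66.8 + 96.9 → 319.7 cm³.
Mass: 319.7 × 1.21 → 386.837 g.

386.8 g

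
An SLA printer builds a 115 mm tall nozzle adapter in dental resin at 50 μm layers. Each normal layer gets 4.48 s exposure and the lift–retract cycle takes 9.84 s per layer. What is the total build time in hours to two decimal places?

Layers = ⌈115/0.05⌉ = 2300.
Cycle time = 4.48 + 9.84, so 14.32 s.
Total = 2300 × 14.32 = 32936 s = 9.15 hours.

9.15 hours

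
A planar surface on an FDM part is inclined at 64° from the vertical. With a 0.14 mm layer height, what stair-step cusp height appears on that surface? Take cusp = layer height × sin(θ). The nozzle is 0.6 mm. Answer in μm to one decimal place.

125.8 μm

sin(64°) = 0.8988, so cusp = 0.14 × 0.8988 = 0.125832 mm → 125.8 μm.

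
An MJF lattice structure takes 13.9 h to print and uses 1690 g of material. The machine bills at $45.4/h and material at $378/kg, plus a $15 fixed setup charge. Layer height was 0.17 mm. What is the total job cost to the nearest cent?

$1284.88

Machine-time cost = 45.4 × 13.9 = $631.06.
Material cost: 378 × 1690/1000 → $638.82.
Adding setup: 631.06 + 638.82 + 15 → $1284.88.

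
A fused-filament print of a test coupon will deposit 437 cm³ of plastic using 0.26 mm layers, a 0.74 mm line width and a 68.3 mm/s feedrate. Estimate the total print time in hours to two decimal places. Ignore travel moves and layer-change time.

9.24 hours

Extrusion cross-section = 0.26 × 0.74, so 0.1924 mm².
Path length: 437000 mm³ / 0.1924 mm² → 2271309.8 mm.
Time extruding = 2271309.8 / 68.3, so 33254.9 s.
In the requested units: 33254.9 s = 9.24 hours.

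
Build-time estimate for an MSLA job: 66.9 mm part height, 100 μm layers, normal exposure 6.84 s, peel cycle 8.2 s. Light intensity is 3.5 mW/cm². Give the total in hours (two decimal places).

Layers = ⌈66.9/0.1⌉ = 669.
Cycle time = 6.84 + 8.2, so 15.04 s.
Build time: 669 × 15.04 s = 10061.76 s, i.e. 2.79 hours.

2.79 hours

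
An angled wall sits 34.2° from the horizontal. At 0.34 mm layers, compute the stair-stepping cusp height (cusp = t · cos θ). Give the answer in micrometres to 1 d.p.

281.2 μm

cos(34.2°) = 0.8271, so cusp = 0.34 × 0.8271 = 0.281214 mm → 281.2 μm.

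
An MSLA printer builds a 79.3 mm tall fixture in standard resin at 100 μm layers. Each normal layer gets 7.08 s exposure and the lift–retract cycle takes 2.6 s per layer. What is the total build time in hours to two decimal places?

Layers = ⌈79.3/0.1⌉ = 793.
Cycle time: 7.08 + 2.6 → 9.68 s.
Total = 793 × 9.68 = 7676.24 s = 2.13 hours.

2.13 hours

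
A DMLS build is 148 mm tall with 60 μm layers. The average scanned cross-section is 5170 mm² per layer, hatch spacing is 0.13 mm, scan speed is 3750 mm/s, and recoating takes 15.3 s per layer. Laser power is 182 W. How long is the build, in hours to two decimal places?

17.75 hours

Layers = ⌈148/0.06⌉ = 2467.
Per-layer scan distance = 5170 / 0.13, so 39769.2 mm.
Per-layer scan time = 39769.2 / 3750, so 10.6051 s.
Layer cycle: 10.6051 + 15.3 → 25.9051 s.
Total: 2467 × 25.9051 s = 63907.8817 s → 17.75 hours.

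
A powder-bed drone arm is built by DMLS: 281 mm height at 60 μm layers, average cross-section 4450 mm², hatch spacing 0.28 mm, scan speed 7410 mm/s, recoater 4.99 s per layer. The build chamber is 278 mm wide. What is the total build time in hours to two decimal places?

Layer count = ceil(281 / 0.06) = 4684.
Per-layer scan distance = 4450 / 0.28 = 15892.9 mm.
Scan time per layer = 15892.9 / 7410 = 2.1448 s.
Time per layer = 2.1448 + 4.99, so 7.1348 s.
Build time = 4684 × 7.1348 = 33419.4032 s = 9.28 hours.

9.28 hours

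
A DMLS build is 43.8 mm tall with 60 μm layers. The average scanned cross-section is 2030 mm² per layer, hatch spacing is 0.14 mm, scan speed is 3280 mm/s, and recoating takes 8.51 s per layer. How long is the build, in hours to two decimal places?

2.62 hours

Layer count = ceil(43.8 / 0.06) = 730.
Per-layer scan distance = 2030 / 0.14, so 14500 mm.
Scan time per layer: 14500 / 3280 → 4.4207 s.
Time per layer = 4.4207 + 8.51, so 12.9307 s.
730 layers × 12.9307 s/layer = 9439.411 s, i.e. 2.62 hours.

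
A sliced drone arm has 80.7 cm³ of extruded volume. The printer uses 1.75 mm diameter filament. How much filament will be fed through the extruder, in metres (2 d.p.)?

33.55 m

Cross-section of 1.75 mm filament: π·(1.75/2)² = 2.4053 mm².
Length = 80.7 cm³ / 2.4053 mm² = 80700 / 2.4053 = 33550.91 mm = 33.55 m.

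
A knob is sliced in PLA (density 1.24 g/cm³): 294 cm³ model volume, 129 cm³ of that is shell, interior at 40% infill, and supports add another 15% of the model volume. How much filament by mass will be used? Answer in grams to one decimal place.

Infill region: 294 − 129 → 165 cm³.
Infill deposited: 0.40 × 165 → 66 cm³.
Support = 0.15 × 294 = 44.1 cm³.
Total printed volume: 129 + 66 + 44.1 → 239.1 cm³.
Mass: 239.1 × 1.24 → 296.484 g.

296.5 g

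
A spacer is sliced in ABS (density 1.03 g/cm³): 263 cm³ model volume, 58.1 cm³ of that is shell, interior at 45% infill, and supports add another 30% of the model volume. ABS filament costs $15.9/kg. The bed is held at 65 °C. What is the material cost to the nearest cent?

Infill region = 263 − 58.1, so 204.9 cm³.
Infill deposited = 0.45 × 204.9, so 92.205 cm³.
Support: 0.30 × 263 → 78.9 cm³.
Total extruded = 58.1 + 92.205 + 78.9, so 229.205 cm³.
Mass: 229.205 × 1.03 → 236.08115 g.
Cost = 236.08115 g / 1000 × $15.9/kg = $3.75.

$3.75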